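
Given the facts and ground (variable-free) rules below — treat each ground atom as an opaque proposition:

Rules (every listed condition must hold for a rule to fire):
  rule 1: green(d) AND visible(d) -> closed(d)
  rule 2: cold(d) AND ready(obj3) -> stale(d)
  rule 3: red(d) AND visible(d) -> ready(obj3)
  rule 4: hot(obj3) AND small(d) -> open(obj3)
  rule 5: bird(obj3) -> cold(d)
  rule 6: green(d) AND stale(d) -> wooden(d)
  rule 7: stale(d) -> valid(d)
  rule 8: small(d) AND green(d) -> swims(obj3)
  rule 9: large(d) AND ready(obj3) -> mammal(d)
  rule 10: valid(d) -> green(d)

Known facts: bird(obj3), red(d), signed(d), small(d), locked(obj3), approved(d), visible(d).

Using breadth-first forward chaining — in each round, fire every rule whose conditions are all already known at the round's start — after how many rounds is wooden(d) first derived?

5

Round 1: rule 3 [red(d) AND visible(d) -> ready(obj3)]; rule 5 [bird(obj3) -> cold(d)]. Adds ready(obj3), cold(d).
Round 2: rule 2 [cold(d) AND ready(obj3) -> stale(d)]. Adds stale(d).
Round 3: rule 7 [stale(d) -> valid(d)]. Adds valid(d).
Round 4: rule 10 [valid(d) -> green(d)]. Adds green(d).
Round 5: rule 1 [green(d) AND visible(d) -> closed(d)]; rule 6 [green(d) AND stale(d) -> wooden(d)]; rule 8 [small(d) AND green(d) -> swims(obj3)]. Adds closed(d), wooden(d), swims(obj3).
wooden(d) first appears in round 5.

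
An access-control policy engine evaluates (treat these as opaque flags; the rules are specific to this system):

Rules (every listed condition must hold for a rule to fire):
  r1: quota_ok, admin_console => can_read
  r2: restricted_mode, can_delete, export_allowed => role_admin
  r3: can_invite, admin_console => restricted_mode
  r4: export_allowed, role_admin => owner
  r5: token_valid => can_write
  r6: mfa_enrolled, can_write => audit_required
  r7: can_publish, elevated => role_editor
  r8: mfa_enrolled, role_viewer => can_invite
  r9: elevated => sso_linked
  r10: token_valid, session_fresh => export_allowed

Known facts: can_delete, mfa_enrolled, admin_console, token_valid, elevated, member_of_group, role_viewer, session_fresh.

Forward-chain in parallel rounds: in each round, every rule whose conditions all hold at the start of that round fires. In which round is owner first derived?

4

Round 1 fires r5, r8, r9, r10, giving can_write, can_invite, sso_linked, export_allowed.
Round 2 fires r3, r6, giving restricted_mode, audit_required.
Round 3 fires r2, giving role_admin.
Round 4 fires r4, giving owner.
owner first appears in round 4.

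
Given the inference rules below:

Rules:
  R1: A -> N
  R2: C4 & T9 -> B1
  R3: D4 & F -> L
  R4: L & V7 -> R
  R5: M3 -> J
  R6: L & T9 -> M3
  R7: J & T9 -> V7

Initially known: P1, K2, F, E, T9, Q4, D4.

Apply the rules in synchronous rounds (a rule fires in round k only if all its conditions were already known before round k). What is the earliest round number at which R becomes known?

5

[1] R3 [D4 & F -> L]. ⇒ new: L.
[2] R6 [L & T9 -> M3]. ⇒ new: M3.
[3] R5 [M3 -> J]. ⇒ new: J.
[4] R7 [J & T9 -> V7]. ⇒ new: V7.
[5] R4 [L & V7 -> R]. ⇒ new: R.
R first appears in round 5.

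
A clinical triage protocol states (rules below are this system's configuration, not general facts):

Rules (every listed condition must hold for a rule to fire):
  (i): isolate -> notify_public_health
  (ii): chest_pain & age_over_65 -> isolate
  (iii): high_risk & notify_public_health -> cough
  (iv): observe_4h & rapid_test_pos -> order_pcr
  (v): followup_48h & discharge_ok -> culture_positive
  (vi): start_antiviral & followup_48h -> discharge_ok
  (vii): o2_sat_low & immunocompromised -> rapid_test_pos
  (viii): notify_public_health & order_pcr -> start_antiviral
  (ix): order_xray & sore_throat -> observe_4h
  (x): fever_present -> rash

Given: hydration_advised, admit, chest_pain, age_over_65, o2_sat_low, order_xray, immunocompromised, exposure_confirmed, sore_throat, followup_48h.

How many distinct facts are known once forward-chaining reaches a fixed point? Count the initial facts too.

[1] (ii) [chest_pain & age_over_65 -> isolate]; (vii) [o2_sat_low & immunocompromised -> rapid_test_pos]; (ix) [order_xray & sore_throat -> observe_4h]. ⇒ new: isolate, rapid_test_pos, observe_4h.
[2] (i) [isolate -> notify_public_health]; (iv) [observe_4h & rapid_test_pos -> order_pcr]. ⇒ new: notify_public_health, order_pcr.
[3] (viii) [notify_public_health & order_pcr -> start_antiviral]. ⇒ new: start_antiviral.
[4] (vi) [start_antiviral & followup_48h -> discharge_ok]. ⇒ new: discharge_ok.
[5] (v) [followup_48h & discharge_ok -> culture_positive]. ⇒ new: culture_positive.
Closure: {admit, age_over_65, chest_pain, culture_positive, discharge_ok, exposure_confirmed, followup_48h, hydration_advised, immunocompromised, isolate, notify_public_health, o2_sat_low, observe_4h, order_pcr, order_xray, rapid_test_pos, sore_throat, start_antiviral} — 18 facts.

18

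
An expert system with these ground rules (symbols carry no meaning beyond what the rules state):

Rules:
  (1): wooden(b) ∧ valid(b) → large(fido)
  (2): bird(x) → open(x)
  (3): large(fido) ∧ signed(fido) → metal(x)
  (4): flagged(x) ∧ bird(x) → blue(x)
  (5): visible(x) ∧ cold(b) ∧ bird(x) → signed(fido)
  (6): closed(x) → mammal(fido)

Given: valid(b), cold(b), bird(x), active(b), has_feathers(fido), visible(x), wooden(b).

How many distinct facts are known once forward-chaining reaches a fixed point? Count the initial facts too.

11

Round 1: (1) [wooden(b) ∧ valid(b) → large(fido)]; (2) [bird(x) → open(x)]; (5) [visible(x) ∧ cold(b) ∧ bird(x) → signed(fido)]. Adds large(fido), open(x), signed(fido).
Round 2: (3) [large(fido) ∧ signed(fido) → metal(x)]. Adds metal(x).
Closure: {active(b), bird(x), cold(b), has_feathers(fido), large(fido), metal(x), open(x), signed(fido), valid(b), visible(x), wooden(b)} — 11 facts.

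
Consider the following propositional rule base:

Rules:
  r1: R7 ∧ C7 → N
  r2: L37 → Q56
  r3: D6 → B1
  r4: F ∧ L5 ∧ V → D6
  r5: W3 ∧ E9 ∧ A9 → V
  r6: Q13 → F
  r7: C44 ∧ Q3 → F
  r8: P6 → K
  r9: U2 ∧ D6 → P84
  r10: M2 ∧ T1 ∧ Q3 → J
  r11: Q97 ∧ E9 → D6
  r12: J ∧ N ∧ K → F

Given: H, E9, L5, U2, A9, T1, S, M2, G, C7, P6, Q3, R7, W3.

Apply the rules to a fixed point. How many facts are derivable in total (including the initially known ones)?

Round 1: r1 [R7 ∧ C7 → N]; r5 [W3 ∧ E9 ∧ A9 → V]; r8 [P6 → K]; r10 [M2 ∧ T1 ∧ Q3 → J]. Adds N, V, K, J.
Round 2: r12 [J ∧ N ∧ K → F]. Adds F.
Round 3: r4 [F ∧ L5 ∧ V → D6]. Adds D6.
Round 4: r3 [D6 → B1]; r9 [U2 ∧ D6 → P84]. Adds B1, P84.
Closure: {A9, B1, C7, D6, E9, F, G, H, J, K, L5, M2, N, P6, P84, Q3, R7, S, T1, U2, V, W3} — 22 facts.

22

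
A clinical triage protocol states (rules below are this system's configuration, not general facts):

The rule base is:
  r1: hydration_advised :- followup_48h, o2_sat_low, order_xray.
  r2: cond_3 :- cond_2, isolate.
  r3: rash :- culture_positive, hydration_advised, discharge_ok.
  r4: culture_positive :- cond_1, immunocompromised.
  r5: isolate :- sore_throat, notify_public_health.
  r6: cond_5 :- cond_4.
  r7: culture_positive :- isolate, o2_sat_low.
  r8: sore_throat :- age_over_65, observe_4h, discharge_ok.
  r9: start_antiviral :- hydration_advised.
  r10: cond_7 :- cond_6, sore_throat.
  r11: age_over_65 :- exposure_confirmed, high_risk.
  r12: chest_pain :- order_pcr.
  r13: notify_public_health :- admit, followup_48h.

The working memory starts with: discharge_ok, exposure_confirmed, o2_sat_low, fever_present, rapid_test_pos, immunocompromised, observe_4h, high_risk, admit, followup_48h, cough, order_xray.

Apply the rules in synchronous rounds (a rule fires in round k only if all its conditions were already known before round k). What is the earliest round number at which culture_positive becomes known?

4

Round 1 fires r1, r11, r13, giving hydration_advised, age_over_65, notify_public_health.
Round 2 fires r8, r9, giving sore_throat, start_antiviral.
Round 3 fires r5, giving isolate.
Round 4 fires r7, giving culture_positive.
culture_positive first appears in round 4.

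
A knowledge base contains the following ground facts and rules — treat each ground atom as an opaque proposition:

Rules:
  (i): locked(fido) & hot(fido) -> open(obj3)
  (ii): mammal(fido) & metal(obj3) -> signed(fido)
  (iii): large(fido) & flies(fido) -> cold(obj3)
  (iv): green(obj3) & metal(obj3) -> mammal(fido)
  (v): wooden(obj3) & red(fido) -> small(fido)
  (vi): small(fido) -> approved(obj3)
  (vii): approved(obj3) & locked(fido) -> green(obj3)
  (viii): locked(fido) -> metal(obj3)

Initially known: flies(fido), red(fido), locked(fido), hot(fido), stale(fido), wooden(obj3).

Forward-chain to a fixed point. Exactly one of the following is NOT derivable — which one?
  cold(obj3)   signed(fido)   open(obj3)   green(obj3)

Round 1: (i) [locked(fido) & hot(fido) -> open(obj3)]; (v) [wooden(obj3) & red(fido) -> small(fido)]; (viii) [locked(fido) -> metal(obj3)]. New: open(obj3), small(fido), metal(obj3).
Round 2: (vi) [small(fido) -> approved(obj3)]. New: approved(obj3).
Round 3: (vii) [approved(obj3) & locked(fido) -> green(obj3)]. New: green(obj3).
Round 4: (iv) [green(obj3) & metal(obj3) -> mammal(fido)]. New: mammal(fido).
Round 5: (ii) [mammal(fido) & metal(obj3) -> signed(fido)]. New: signed(fido).
Derived: signed(fido) (round 5), green(obj3) (round 3), open(obj3) (round 1). cold(obj3) never appears in any round.

cold(obj3)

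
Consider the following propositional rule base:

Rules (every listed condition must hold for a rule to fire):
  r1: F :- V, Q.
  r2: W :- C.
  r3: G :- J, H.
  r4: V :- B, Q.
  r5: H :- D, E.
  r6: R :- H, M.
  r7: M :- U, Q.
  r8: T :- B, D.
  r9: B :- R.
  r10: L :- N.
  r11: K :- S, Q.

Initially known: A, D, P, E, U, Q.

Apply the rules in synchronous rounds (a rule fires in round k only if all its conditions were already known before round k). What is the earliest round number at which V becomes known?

4

Round 1: r5 [H :- D, E.]; r7 [M :- U, Q.]. New: H, M.
Round 2: r6 [R :- H, M.]. New: R.
Round 3: r9 [B :- R.]. New: B.
Round 4: r4 [V :- B, Q.]; r8 [T :- B, D.]. New: V, T.
V first appears in round 4.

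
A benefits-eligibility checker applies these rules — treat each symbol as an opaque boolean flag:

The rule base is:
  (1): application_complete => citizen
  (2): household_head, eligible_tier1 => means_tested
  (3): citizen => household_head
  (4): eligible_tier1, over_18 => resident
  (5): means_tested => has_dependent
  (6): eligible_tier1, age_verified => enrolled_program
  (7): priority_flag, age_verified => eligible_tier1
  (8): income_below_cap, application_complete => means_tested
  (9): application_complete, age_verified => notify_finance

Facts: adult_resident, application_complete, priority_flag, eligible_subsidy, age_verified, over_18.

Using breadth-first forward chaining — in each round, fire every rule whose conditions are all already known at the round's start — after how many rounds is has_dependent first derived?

4

[1] (1) [application_complete => citizen]; (7) [priority_flag, age_verified => eligible_tier1]; (9) [application_complete, age_verified => notify_finance]. ⇒ new: citizen, eligible_tier1, notify_finance.
[2] (3) [citizen => household_head]; (4) [eligible_tier1, over_18 => resident]; (6) [eligible_tier1, age_verified => enrolled_program]. ⇒ new: household_head, resident, enrolled_program.
[3] (2) [household_head, eligible_tier1 => means_tested]. ⇒ new: means_tested.
[4] (5) [means_tested => has_dependent]. ⇒ new: has_dependent.
has_dependent first appears in round 4.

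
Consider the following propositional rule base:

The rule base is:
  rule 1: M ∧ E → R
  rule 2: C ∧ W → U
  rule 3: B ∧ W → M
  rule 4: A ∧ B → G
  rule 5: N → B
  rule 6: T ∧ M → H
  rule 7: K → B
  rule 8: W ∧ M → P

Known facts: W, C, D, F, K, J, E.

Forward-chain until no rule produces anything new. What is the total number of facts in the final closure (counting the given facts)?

12

Round 1: rule 2 [C ∧ W → U]; rule 7 [K → B]. New: U, B.
Round 2: rule 3 [B ∧ W → M]. New: M.
Round 3: rule 1 [M ∧ E → R]; rule 8 [W ∧ M → P]. New: R, P.
Closure: {B, C, D, E, F, J, K, M, P, R, U, W} — 12 facts.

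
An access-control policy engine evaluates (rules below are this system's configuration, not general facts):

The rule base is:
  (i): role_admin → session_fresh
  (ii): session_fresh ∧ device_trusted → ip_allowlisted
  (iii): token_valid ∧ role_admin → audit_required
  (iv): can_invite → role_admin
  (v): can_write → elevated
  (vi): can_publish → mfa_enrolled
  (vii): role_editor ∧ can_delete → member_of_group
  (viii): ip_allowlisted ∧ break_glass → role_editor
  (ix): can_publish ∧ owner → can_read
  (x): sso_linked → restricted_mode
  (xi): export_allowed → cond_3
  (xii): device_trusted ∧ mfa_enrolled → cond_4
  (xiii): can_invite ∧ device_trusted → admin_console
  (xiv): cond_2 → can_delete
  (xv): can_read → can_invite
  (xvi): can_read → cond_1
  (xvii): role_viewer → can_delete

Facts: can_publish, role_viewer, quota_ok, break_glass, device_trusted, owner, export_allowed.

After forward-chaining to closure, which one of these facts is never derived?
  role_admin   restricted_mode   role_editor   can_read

[1] (vi) [can_publish → mfa_enrolled]; (ix) [can_publish ∧ owner → can_read]; (xi) [export_allowed → cond_3]; (xvii) [role_viewer → can_delete]. ⇒ new: mfa_enrolled, can_read, cond_3, can_delete.
[2] (xii) [device_trusted ∧ mfa_enrolled → cond_4]; (xv) [can_read → can_invite]; (xvi) [can_read → cond_1]. ⇒ new: cond_4, can_invite, cond_1.
[3] (iv) [can_invite → role_admin]; (xiii) [can_invite ∧ device_trusted → admin_console]. ⇒ new: role_admin, admin_console.
[4] (i) [role_admin → session_fresh]. ⇒ new: session_fresh.
[5] (ii) [session_fresh ∧ device_trusted → ip_allowlisted]. ⇒ new: ip_allowlisted.
[6] (viii) [ip_allowlisted ∧ break_glass → role_editor]. ⇒ new: role_editor.
[7] (vii) [role_editor ∧ can_delete → member_of_group]. ⇒ new: member_of_group.
Derived: can_read (round 1), role_editor (round 6), role_admin (round 3). restricted_mode never appears in any round.

restricted_mode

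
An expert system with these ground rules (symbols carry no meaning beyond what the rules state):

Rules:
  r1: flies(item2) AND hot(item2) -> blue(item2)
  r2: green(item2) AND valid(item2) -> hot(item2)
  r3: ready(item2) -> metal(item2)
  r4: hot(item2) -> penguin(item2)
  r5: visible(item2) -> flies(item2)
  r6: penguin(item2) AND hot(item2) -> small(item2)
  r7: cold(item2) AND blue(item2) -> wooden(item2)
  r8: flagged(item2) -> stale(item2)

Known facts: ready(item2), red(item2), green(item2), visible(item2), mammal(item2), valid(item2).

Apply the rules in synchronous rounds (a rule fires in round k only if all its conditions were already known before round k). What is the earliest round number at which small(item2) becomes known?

3

[1] r2 [green(item2) AND valid(item2) -> hot(item2)]; r3 [ready(item2) -> metal(item2)]; r5 [visible(item2) -> flies(item2)]. ⇒ new: hot(item2), metal(item2), flies(item2).
[2] r1 [flies(item2) AND hot(item2) -> blue(item2)]; r4 [hot(item2) -> penguin(item2)]. ⇒ new: blue(item2), penguin(item2).
[3] r6 [penguin(item2) AND hot(item2) -> small(item2)]. ⇒ new: small(item2).
small(item2) first appears in round 3.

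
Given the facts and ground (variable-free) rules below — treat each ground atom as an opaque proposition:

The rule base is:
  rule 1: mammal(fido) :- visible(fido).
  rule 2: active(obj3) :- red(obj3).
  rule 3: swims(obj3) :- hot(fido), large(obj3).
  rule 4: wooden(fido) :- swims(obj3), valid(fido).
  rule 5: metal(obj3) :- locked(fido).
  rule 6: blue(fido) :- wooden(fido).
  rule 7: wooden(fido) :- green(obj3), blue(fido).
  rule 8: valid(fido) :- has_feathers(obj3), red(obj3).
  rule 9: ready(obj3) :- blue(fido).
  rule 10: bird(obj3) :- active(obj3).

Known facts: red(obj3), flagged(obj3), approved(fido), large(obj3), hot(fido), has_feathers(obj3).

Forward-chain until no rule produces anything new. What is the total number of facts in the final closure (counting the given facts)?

13

Round 1 — rule 2, rule 3, rule 8, derive active(obj3), swims(obj3), valid(fido).
Round 2 — rule 4, rule 10, derive wooden(fido), bird(obj3).
Round 3 — rule 6, derive blue(fido).
Round 4 — rule 9, derive ready(obj3).
Closure: {active(obj3), approved(fido), bird(obj3), blue(fido), flagged(obj3), has_feathers(obj3), hot(fido), large(obj3), ready(obj3), red(obj3), swims(obj3), valid(fido), wooden(fido)} — 13 facts.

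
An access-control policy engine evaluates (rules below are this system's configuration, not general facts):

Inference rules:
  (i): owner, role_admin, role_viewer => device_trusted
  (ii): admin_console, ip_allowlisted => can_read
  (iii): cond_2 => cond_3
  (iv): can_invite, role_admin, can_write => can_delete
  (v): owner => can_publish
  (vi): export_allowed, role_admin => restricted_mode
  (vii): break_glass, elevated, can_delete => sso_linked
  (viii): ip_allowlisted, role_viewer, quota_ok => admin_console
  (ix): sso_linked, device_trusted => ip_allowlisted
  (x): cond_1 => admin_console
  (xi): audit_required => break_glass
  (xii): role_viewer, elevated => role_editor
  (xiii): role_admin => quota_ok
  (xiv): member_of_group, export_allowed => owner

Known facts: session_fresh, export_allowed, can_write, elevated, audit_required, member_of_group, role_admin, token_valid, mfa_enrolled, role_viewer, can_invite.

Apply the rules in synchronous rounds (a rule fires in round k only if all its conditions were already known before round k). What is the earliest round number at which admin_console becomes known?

Round 1 fires (iv), (vi), (xi), (xii), (xiii), (xiv), giving can_delete, restricted_mode, break_glass, role_editor, quota_ok, owner.
Round 2 fires (i), (v), (vii), giving device_trusted, can_publish, sso_linked.
Round 3 fires (ix), giving ip_allowlisted.
Round 4 fires (viii), giving admin_console.
admin_console first appears in round 4.

4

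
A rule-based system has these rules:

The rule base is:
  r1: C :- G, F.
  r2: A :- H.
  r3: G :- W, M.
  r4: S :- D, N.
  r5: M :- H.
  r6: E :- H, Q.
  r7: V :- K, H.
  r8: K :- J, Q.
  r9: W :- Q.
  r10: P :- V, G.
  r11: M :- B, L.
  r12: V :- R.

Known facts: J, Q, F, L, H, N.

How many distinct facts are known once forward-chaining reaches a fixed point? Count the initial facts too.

Round 1 fires r2, r5, r6, r8, r9, giving A, M, E, K, W.
Round 2 fires r3, r7, giving G, V.
Round 3 fires r1, r10, giving C, P.
Closure: {A, C, E, F, G, H, J, K, L, M, N, P, Q, V, W} — 15 facts.

15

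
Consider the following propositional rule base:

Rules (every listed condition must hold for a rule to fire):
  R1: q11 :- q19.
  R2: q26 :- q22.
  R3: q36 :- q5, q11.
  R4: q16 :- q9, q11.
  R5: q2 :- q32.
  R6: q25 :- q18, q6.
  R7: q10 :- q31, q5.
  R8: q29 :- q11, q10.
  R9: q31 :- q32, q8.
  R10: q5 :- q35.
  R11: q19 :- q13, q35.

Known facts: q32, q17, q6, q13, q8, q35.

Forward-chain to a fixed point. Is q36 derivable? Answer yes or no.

yes

[1] R5 [q2 :- q32.]; R9 [q31 :- q32, q8.]; R10 [q5 :- q35.]; R11 [q19 :- q13, q35.]. ⇒ new: q2, q31, q5, q19.
[2] R1 [q11 :- q19.]; R7 [q10 :- q31, q5.]. ⇒ new: q11, q10.
[3] R3 [q36 :- q5, q11.]; R8 [q29 :- q11, q10.]. ⇒ new: q36, q29.
q36 appears in round 3, so it is derivable.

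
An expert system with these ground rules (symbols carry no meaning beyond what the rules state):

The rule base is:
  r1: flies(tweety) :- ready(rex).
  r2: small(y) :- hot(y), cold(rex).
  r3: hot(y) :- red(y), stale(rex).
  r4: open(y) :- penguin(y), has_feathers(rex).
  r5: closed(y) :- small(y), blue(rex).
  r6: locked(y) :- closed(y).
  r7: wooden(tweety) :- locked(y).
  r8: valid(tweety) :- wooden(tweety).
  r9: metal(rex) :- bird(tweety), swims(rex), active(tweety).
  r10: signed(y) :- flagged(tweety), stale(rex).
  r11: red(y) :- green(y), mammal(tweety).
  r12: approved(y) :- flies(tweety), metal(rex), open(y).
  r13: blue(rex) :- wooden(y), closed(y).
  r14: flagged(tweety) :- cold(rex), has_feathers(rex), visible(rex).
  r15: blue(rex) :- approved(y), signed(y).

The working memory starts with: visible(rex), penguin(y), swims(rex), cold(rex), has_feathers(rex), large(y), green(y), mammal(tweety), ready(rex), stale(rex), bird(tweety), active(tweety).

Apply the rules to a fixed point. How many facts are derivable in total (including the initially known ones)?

Round 1: r1 [flies(tweety) :- ready(rex).]; r4 [open(y) :- penguin(y), has_feathers(rex).]; r9 [metal(rex) :- bird(tweety), swims(rex), active(tweety).]; r11 [red(y) :- green(y), mammal(tweety).]; r14 [flagged(tweety) :- cold(rex), has_feathers(rex), visible(rex).]. New: flies(tweety), open(y), metal(rex), red(y), flagged(tweety).
Round 2: r3 [hot(y) :- red(y), stale(rex).]; r10 [signed(y) :- flagged(tweety), stale(rex).]; r12 [approved(y) :- flies(tweety), metal(rex), open(y).]. New: hot(y), signed(y), approved(y).
Round 3: r2 [small(y) :- hot(y), cold(rex).]; r15 [blue(rex) :- approved(y), signed(y).]. New: small(y), blue(rex).
Round 4: r5 [closed(y) :- small(y), blue(rex).]. New: closed(y).
Round 5: r6 [locked(y) :- closed(y).]. New: locked(y).
Round 6: r7 [wooden(tweety) :- locked(y).]. New: wooden(tweety).
Round 7: r8 [valid(tweety) :- wooden(tweety).]. New: valid(tweety).
Closure: {active(tweety), approved(y), bird(tweety), blue(rex), closed(y), cold(rex), flagged(tweety), flies(tweety), green(y), has_feathers(rex), hot(y), large(y), locked(y), mammal(tweety), metal(rex), open(y), penguin(y), ready(rex), red(y), signed(y), small(y), stale(rex), swims(rex), valid(tweety), visible(rex), wooden(tweety)} — 26 facts.

26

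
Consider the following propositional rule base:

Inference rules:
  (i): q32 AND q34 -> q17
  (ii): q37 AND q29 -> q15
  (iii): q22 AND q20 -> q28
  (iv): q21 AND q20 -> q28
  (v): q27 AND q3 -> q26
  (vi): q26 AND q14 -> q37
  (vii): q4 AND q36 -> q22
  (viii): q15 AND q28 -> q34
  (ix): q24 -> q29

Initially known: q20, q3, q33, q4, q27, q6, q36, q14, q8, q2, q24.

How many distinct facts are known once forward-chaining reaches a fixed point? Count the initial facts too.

18

[1] (v) [q27 AND q3 -> q26]; (vii) [q4 AND q36 -> q22]; (ix) [q24 -> q29]. ⇒ new: q26, q22, q29.
[2] (iii) [q22 AND q20 -> q28]; (vi) [q26 AND q14 -> q37]. ⇒ new: q28, q37.
[3] (ii) [q37 AND q29 -> q15]. ⇒ new: q15.
[4] (viii) [q15 AND q28 -> q34]. ⇒ new: q34.
Closure: {q14, q15, q2, q20, q22, q24, q26, q27, q28, q29, q3, q33, q34, q36, q37, q4, q6, q8} — 18 facts.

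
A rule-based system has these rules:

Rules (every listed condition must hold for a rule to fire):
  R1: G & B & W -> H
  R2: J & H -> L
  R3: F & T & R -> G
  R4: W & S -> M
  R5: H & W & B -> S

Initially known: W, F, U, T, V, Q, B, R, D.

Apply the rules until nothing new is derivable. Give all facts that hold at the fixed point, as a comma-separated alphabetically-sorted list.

[1] R3 [F & T & R -> G]. ⇒ new: G.
[2] R1 [G & B & W -> H]. ⇒ new: H.
[3] R5 [H & W & B -> S]. ⇒ new: S.
[4] R4 [W & S -> M]. ⇒ new: M.

B, D, F, G, H, M, Q, R, S, T, U, V, W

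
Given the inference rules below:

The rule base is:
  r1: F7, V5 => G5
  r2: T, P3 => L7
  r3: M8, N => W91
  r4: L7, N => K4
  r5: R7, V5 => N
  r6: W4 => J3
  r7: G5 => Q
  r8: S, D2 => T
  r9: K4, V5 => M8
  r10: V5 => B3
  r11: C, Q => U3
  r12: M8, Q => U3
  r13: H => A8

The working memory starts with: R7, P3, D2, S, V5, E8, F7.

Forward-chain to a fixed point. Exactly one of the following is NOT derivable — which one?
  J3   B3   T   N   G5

J3

Round 1 — r1, r5, r8, r10, derive G5, N, T, B3.
Round 2 — r2, r7, derive L7, Q.
Round 3 — r4, derive K4.
Round 4 — r9, derive M8.
Round 5 — r3, r12, derive W91, U3.
Derived: G5 (round 1), B3 (round 1), T (round 1), N (round 1). J3 never appears in any round.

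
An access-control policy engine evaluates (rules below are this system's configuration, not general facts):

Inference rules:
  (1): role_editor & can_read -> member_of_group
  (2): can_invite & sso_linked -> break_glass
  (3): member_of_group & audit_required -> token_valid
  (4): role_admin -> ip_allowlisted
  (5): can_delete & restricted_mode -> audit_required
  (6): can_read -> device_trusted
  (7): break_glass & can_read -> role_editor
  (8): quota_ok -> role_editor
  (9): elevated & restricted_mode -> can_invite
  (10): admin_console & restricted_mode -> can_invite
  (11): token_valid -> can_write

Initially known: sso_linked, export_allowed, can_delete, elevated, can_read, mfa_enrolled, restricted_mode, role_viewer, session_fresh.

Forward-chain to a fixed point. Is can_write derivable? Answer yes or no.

Round 1: (5) [can_delete & restricted_mode -> audit_required]; (6) [can_read -> device_trusted]; (9) [elevated & restricted_mode -> can_invite]. New: audit_required, device_trusted, can_invite.
Round 2: (2) [can_invite & sso_linked -> break_glass]. New: break_glass.
Round 3: (7) [break_glass & can_read -> role_editor]. New: role_editor.
Round 4: (1) [role_editor & can_read -> member_of_group]. New: member_of_group.
Round 5: (3) [member_of_group & audit_required -> token_valid]. New: token_valid.
Round 6: (11) [token_valid -> can_write]. New: can_write.
can_write appears in round 6, so it is derivable.

yes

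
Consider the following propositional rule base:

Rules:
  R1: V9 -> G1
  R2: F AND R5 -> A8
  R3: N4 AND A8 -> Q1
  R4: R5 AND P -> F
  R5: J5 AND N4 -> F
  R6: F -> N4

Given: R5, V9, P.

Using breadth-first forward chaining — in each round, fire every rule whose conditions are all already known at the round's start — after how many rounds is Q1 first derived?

Round 1: R1 [V9 -> G1]; R4 [R5 AND P -> F]. New: G1, F.
Round 2: R2 [F AND R5 -> A8]; R6 [F -> N4]. New: A8, N4.
Round 3: R3 [N4 AND A8 -> Q1]. New: Q1.
Q1 first appears in round 3.

3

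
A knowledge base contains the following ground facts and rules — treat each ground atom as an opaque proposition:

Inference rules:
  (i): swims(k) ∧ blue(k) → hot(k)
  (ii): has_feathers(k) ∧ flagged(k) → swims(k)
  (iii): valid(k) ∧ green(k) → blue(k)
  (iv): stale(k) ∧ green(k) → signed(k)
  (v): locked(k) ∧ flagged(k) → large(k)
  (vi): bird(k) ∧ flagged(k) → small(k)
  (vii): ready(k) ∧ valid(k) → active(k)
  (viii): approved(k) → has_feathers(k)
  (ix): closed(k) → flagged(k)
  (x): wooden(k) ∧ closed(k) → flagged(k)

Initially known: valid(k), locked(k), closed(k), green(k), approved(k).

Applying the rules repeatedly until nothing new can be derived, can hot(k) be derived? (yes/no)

yes

Round 1: (iii) [valid(k) ∧ green(k) → blue(k)]; (viii) [approved(k) → has_feathers(k)]; (ix) [closed(k) → flagged(k)]. New: blue(k), has_feathers(k), flagged(k).
Round 2: (ii) [has_feathers(k) ∧ flagged(k) → swims(k)]; (v) [locked(k) ∧ flagged(k) → large(k)]. New: swims(k), large(k).
Round 3: (i) [swims(k) ∧ blue(k) → hot(k)]. New: hot(k).
hot(k) appears in round 3, so it is derivable.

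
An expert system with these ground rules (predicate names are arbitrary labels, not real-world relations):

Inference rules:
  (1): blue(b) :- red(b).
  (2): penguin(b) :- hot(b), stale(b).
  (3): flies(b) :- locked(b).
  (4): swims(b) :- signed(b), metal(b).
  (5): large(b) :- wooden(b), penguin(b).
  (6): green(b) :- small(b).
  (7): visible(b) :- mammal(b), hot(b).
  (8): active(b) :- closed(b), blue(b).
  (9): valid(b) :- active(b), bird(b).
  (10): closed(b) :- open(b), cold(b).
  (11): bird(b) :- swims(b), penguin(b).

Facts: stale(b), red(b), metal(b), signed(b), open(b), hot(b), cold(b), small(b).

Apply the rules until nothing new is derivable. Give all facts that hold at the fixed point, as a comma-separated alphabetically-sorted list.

active(b), bird(b), blue(b), closed(b), cold(b), green(b), hot(b), metal(b), open(b), penguin(b), red(b), signed(b), small(b), stale(b), swims(b), valid(b)

Round 1: (1) [blue(b) :- red(b).]; (2) [penguin(b) :- hot(b), stale(b).]; (4) [swims(b) :- signed(b), metal(b).]; (6) [green(b) :- small(b).]; (10) [closed(b) :- open(b), cold(b).]. New: blue(b), penguin(b), swims(b), green(b), closed(b).
Round 2: (8) [active(b) :- closed(b), blue(b).]; (11) [bird(b) :- swims(b), penguin(b).]. New: active(b), bird(b).
Round 3: (9) [valid(b) :- active(b), bird(b).]. New: valid(b).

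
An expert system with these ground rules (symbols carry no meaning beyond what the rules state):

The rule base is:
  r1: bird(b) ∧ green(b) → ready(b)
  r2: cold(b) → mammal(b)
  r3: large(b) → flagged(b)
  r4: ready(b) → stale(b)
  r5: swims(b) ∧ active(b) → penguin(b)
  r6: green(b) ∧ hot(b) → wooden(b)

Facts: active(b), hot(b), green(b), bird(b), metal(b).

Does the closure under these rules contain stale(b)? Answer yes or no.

Round 1: r1 [bird(b) ∧ green(b) → ready(b)]; r6 [green(b) ∧ hot(b) → wooden(b)]. New: ready(b), wooden(b).
Round 2: r4 [ready(b) → stale(b)]. New: stale(b).
stale(b) appears in round 2, so it is derivable.

yes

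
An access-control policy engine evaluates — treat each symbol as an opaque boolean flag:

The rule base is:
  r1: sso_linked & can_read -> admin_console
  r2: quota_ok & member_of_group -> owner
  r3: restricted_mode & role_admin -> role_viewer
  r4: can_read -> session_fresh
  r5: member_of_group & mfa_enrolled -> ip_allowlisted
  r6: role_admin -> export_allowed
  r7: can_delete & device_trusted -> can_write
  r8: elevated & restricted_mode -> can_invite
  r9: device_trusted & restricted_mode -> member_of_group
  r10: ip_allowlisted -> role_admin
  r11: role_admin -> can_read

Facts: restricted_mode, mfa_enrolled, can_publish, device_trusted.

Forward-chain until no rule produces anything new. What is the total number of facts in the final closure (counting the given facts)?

11

[1] r9 [device_trusted & restricted_mode -> member_of_group]. ⇒ new: member_of_group.
[2] r5 [member_of_group & mfa_enrolled -> ip_allowlisted]. ⇒ new: ip_allowlisted.
[3] r10 [ip_allowlisted -> role_admin]. ⇒ new: role_admin.
[4] r3 [restricted_mode & role_admin -> role_viewer]; r6 [role_admin -> export_allowed]; r11 [role_admin -> can_read]. ⇒ new: role_viewer, export_allowed, can_read.
[5] r4 [can_read -> session_fresh]. ⇒ new: session_fresh.
Closure: {can_publish, can_read, device_trusted, export_allowed, ip_allowlisted, member_of_group, mfa_enrolled, restricted_mode, role_admin, role_viewer, session_fresh} — 11 facts.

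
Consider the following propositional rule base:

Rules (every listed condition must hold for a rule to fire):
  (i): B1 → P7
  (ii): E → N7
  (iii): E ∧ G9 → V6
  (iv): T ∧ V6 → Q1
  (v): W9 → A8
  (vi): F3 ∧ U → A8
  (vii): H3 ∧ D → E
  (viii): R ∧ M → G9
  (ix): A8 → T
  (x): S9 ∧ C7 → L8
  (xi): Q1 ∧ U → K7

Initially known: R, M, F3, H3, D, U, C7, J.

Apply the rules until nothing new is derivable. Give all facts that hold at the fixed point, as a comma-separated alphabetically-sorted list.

Round 1 — (vi), (vii), (viii), derive A8, E, G9.
Round 2 — (ii), (iii), (ix), derive N7, V6, T.
Round 3 — (iv), derive Q1.
Round 4 — (xi), derive K7.

A8, C7, D, E, F3, G9, H3, J, K7, M, N7, Q1, R, T, U, V6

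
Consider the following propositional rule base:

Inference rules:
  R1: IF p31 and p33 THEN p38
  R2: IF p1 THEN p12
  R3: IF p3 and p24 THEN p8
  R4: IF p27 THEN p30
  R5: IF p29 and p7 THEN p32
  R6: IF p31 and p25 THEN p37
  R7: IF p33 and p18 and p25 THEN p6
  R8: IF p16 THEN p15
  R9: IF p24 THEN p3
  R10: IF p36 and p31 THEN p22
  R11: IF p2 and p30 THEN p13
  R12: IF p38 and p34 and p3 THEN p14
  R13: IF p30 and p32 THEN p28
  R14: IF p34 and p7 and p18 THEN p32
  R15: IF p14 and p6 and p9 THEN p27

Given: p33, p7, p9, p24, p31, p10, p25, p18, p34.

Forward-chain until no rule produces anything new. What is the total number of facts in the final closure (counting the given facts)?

Round 1: R1 [IF p31 and p33 THEN p38]; R6 [IF p31 and p25 THEN p37]; R7 [IF p33 and p18 and p25 THEN p6]; R9 [IF p24 THEN p3]; R14 [IF p34 and p7 and p18 THEN p32]. New: p38, p37, p6, p3, p32.
Round 2: R3 [IF p3 and p24 THEN p8]; R12 [IF p38 and p34 and p3 THEN p14]. New: p8, p14.
Round 3: R15 [IF p14 and p6 and p9 THEN p27]. New: p27.
Round 4: R4 [IF p27 THEN p30]. New: p30.
Round 5: R13 [IF p30 and p32 THEN p28]. New: p28.
Closure: {p10, p14, p18, p24, p25, p27, p28, p3, p30, p31, p32, p33, p34, p37, p38, p6, p7, p8, p9} — 19 facts.

19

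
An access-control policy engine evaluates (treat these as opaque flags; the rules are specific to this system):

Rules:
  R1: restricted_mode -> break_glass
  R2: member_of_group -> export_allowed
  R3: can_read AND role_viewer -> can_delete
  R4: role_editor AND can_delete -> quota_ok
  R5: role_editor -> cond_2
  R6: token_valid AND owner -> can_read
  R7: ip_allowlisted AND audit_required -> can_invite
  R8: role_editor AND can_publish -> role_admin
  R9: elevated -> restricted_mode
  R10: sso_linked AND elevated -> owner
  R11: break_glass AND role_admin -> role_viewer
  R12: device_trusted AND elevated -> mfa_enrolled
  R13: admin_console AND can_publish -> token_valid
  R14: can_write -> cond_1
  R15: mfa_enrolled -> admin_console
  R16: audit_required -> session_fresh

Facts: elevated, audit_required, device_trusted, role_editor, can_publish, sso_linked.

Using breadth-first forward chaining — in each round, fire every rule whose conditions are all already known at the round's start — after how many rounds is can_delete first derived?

5

[1] R5 [role_editor -> cond_2]; R8 [role_editor AND can_publish -> role_admin]; R9 [elevated -> restricted_mode]; R10 [sso_linked AND elevated -> owner]; R12 [device_trusted AND elevated -> mfa_enrolled]; R16 [audit_required -> session_fresh]. ⇒ new: cond_2, role_admin, restricted_mode, owner, mfa_enrolled, session_fresh.
[2] R1 [restricted_mode -> break_glass]; R15 [mfa_enrolled -> admin_console]. ⇒ new: break_glass, admin_console.
[3] R11 [break_glass AND role_admin -> role_viewer]; R13 [admin_console AND can_publish -> token_valid]. ⇒ new: role_viewer, token_valid.
[4] R6 [token_valid AND owner -> can_read]. ⇒ new: can_read.
[5] R3 [can_read AND role_viewer -> can_delete]. ⇒ new: can_delete.
can_delete first appears in round 5.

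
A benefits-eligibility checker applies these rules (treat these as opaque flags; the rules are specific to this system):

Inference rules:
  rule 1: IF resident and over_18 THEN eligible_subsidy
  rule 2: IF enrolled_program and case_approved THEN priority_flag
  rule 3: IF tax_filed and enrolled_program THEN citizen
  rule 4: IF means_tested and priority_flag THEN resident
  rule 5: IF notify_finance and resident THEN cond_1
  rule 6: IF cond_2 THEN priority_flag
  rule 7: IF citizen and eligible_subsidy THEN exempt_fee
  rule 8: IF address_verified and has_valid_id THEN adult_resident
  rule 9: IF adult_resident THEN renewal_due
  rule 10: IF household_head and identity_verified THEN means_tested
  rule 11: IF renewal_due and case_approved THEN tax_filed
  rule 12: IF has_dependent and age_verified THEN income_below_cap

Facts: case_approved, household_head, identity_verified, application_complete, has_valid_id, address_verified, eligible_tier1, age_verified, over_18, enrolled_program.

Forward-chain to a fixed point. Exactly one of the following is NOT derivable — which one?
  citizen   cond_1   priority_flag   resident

Round 1: rule 2 [IF enrolled_program and case_approved THEN priority_flag]; rule 8 [IF address_verified and has_valid_id THEN adult_resident]; rule 10 [IF household_head and identity_verified THEN means_tested]. New: priority_flag, adult_resident, means_tested.
Round 2: rule 4 [IF means_tested and priority_flag THEN resident]; rule 9 [IF adult_resident THEN renewal_due]. New: resident, renewal_due.
Round 3: rule 1 [IF resident and over_18 THEN eligible_subsidy]; rule 11 [IF renewal_due and case_approved THEN tax_filed]. New: eligible_subsidy, tax_filed.
Round 4: rule 3 [IF tax_filed and enrolled_program THEN citizen]. New: citizen.
Round 5: rule 7 [IF citizen and eligible_subsidy THEN exempt_fee]. New: exempt_fee.
Derived: resident (round 2), priority_flag (round 1), citizen (round 4). cond_1 never appears in any round.

cond_1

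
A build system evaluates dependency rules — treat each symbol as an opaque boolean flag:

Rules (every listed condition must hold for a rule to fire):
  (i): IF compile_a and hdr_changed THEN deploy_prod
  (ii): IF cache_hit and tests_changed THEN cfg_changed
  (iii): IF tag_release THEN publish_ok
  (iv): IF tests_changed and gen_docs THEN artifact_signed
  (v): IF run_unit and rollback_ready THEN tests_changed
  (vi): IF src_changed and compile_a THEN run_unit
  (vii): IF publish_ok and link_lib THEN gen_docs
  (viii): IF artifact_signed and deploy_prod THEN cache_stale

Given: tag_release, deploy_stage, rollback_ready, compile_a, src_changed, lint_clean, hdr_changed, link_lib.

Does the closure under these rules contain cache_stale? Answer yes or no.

yes

[1] (i) [IF compile_a and hdr_changed THEN deploy_prod]; (iii) [IF tag_release THEN publish_ok]; (vi) [IF src_changed and compile_a THEN run_unit]. ⇒ new: deploy_prod, publish_ok, run_unit.
[2] (v) [IF run_unit and rollback_ready THEN tests_changed]; (vii) [IF publish_ok and link_lib THEN gen_docs]. ⇒ new: tests_changed, gen_docs.
[3] (iv) [IF tests_changed and gen_docs THEN artifact_signed]. ⇒ new: artifact_signed.
[4] (viii) [IF artifact_signed and deploy_prod THEN cache_stale]. ⇒ new: cache_stale.
cache_stale appears in round 4, so it is derivable.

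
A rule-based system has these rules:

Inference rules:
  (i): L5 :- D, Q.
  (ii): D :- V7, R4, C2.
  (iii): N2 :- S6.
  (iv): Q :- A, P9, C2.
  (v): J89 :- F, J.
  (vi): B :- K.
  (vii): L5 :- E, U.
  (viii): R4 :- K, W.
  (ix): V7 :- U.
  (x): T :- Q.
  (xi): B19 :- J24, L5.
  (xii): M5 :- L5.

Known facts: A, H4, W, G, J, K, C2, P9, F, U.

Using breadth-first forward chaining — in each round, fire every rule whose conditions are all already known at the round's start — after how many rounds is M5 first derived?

4

Round 1: (iv) [Q :- A, P9, C2.]; (v) [J89 :- F, J.]; (vi) [B :- K.]; (viii) [R4 :- K, W.]; (ix) [V7 :- U.]. New: Q, J89, B, R4, V7.
Round 2: (ii) [D :- V7, R4, C2.]; (x) [T :- Q.]. New: D, T.
Round 3: (i) [L5 :- D, Q.]. New: L5.
Round 4: (xii) [M5 :- L5.]. New: M5.
M5 first appears in round 4.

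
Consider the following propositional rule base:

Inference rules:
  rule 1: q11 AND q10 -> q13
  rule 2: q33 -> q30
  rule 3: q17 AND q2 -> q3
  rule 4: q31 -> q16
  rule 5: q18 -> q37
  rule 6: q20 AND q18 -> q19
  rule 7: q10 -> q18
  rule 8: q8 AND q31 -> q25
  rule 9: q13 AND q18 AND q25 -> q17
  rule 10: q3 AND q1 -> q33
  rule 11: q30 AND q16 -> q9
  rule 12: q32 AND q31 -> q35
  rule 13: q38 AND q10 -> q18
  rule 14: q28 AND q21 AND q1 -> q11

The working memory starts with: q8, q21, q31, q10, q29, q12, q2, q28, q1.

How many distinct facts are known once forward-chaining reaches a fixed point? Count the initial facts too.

[1] rule 4 [q31 -> q16]; rule 7 [q10 -> q18]; rule 8 [q8 AND q31 -> q25]; rule 14 [q28 AND q21 AND q1 -> q11]. ⇒ new: q16, q18, q25, q11.
[2] rule 1 [q11 AND q10 -> q13]; rule 5 [q18 -> q37]. ⇒ new: q13, q37.
[3] rule 9 [q13 AND q18 AND q25 -> q17]. ⇒ new: q17.
[4] rule 3 [q17 AND q2 -> q3]. ⇒ new: q3.
[5] rule 10 [q3 AND q1 -> q33]. ⇒ new: q33.
[6] rule 2 [q33 -> q30]. ⇒ new: q30.
[7] rule 11 [q30 AND q16 -> q9]. ⇒ new: q9.
Closure: {q1, q10, q11, q12, q13, q16, q17, q18, q2, q21, q25, q28, q29, q3, q30, q31, q33, q37, q8, q9} — 20 facts.

20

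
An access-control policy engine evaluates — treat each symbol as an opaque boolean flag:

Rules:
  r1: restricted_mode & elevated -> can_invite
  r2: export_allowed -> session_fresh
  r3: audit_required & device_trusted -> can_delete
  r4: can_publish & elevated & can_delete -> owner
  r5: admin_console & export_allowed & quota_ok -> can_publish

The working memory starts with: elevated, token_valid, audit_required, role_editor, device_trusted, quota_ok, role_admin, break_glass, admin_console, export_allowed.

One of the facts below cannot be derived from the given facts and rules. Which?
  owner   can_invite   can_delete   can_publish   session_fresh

can_invite

Round 1: r2 [export_allowed -> session_fresh]; r3 [audit_required & device_trusted -> can_delete]; r5 [admin_console & export_allowed & quota_ok -> can_publish]. Adds session_fresh, can_delete, can_publish.
Round 2: r4 [can_publish & elevated & can_delete -> owner]. Adds owner.
Derived: can_publish (round 1), can_delete (round 1), owner (round 2), session_fresh (round 1). can_invite never appears in any round.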